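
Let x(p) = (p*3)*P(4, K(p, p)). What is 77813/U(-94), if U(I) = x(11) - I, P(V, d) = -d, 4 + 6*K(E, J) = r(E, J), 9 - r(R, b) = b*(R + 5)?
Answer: 155626/2069 ≈ 75.218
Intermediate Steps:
r(R, b) = 9 - b*(5 + R) (r(R, b) = 9 - b*(R + 5) = 9 - b*(5 + R))
K(E, J) = ⅚ - 5*J/6 - E*J/6 (K(E, J) = -⅔ + (9 - 5*J - E*J)/6 = -⅔ + (3/2 - 5*J/6 - E*J/6) = ⅚ - 5*J/6 - E*J/6)
x(p) = 3*p*(-⅚ + p²/6 + 5*p/6) (x(p) = (p*3)*(-(⅚ - 5*p/6 - p*p/6)) = (3*p)*(-(⅚ - 5*p/6 - p²/6)) = (3*p)*(-⅚ + p²/6 + 5*p/6) = 3*p*(-⅚ + p²/6 + 5*p/6))
U(I) = 1881/2 - I (U(I) = (½)*11*(-5 + 11² + 5*11) - I = (½)*11*(-5 + 121 + 55) - I = (½)*11*171 - I = 1881/2 - I)
77813/U(-94) = 77813/(1881/2 - 1*(-94)) = 77813/(1881/2 + 94) = 77813/(2069/2) = 77813*(2/2069) = 155626/2069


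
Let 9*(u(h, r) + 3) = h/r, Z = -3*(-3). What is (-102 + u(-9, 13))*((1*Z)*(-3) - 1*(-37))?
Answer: -13660/13 ≈ -1050.8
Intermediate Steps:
Z = 9
u(h, r) = -3 + h/(9*r) (u(h, r) = -3 + (h/r)/9 = -3 + h/(9*r))
(-102 + u(-9, 13))*((1*Z)*(-3) - 1*(-37)) = (-102 + (-3 + (1/9)*(-9)/13))*((1*9)*(-3) - 1*(-37)) = (-102 + (-3 + (1/9)*(-9)*(1/13)))*(9*(-3) + 37) = (-102 + (-3 - 1/13))*(-27 + 37) = (-102 - 40/13)*10 = -1366/13*10 = -13660/13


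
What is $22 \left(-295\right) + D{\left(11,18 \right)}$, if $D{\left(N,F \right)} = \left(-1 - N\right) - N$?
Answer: $-6513$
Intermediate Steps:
$D{\left(N,F \right)} = -1 - 2 N$
$22 \left(-295\right) + D{\left(11,18 \right)} = 22 \left(-295\right) - 23 = -6490 - 23 = -6513$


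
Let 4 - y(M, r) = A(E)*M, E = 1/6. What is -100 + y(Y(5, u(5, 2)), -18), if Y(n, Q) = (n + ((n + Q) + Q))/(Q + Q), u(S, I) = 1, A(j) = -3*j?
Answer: -93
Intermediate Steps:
E = 1/6 ≈ 0.16667
Y(n, Q) = (2*Q + 2*n)/(2*Q) (Y(n, Q) = (n + ((Q + n) + Q))/((2*Q)) = (n + (n + 2*Q))*(1/(2*Q)) = (2*Q + 2*n)*(1/(2*Q)) = (2*Q + 2*n)/(2*Q))
y(M, r) = 4 + M/2 (y(M, r) = 4 - (-3*1/6)*M = 4 - (-1)*M/2 = 4 + M/2)
-100 + y(Y(5, u(5, 2)), -18) = -100 + (4 + ((1 + 5)/1)/2) = -100 + (4 + (1*6)/2) = -100 + (4 + (1/2)*6) = -100 + (4 + 3) = -100 + 7 = -93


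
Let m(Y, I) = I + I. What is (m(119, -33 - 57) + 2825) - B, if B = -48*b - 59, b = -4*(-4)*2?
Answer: 4240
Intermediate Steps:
m(Y, I) = 2*I
b = 32 (b = 16*2 = 32)
B = -1595 (B = -48*32 - 59 = -1536 - 59 = -1595)
(m(119, -33 - 57) + 2825) - B = (2*(-33 - 57) + 2825) - 1*(-1595) = (2*(-90) + 2825) + 1595 = (-180 + 2825) + 1595 = 2645 + 1595 = 4240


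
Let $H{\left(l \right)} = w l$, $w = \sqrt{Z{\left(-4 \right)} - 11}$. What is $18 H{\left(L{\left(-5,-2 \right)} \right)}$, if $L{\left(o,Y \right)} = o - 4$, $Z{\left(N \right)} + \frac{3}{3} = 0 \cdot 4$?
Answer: $- 324 i \sqrt{3} \approx - 561.18 i$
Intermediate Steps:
$Z{\left(N \right)} = -1$ ($Z{\left(N \right)} = -1 + 0 \cdot 4 = -1 + 0 = -1$)
$L{\left(o,Y \right)} = -4 + o$
$w = 2 i \sqrt{3}$ ($w = \sqrt{-1 - 11} = \sqrt{-12} = 2 i \sqrt{3} \approx 3.4641 i$)
$H{\left(l \right)} = 2 i l \sqrt{3}$ ($H{\left(l \right)} = 2 i \sqrt{3} l = 2 i l \sqrt{3}$)
$18 H{\left(L{\left(-5,-2 \right)} \right)} = 18 \cdot 2 i \left(-4 - 5\right) \sqrt{3} = 18 \cdot 2 i \left(-9\right) \sqrt{3} = 18 \left(- 18 i \sqrt{3}\right) = - 324 i \sqrt{3}$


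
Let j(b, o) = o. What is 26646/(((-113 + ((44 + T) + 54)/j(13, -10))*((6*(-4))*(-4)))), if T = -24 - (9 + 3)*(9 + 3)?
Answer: -4441/1696 ≈ -2.6185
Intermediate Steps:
T = -168 (T = -24 - 12*12 = -24 - 1*144 = -24 - 144 = -168)
26646/(((-113 + ((44 + T) + 54)/j(13, -10))*((6*(-4))*(-4)))) = 26646/(((-113 + ((44 - 168) + 54)/(-10))*((6*(-4))*(-4)))) = 26646/(((-113 + (-124 + 54)*(-⅒))*(-24*(-4)))) = 26646/(((-113 - 70*(-⅒))*96)) = 26646/(((-113 + 7)*96)) = 26646/((-106*96)) = 26646/(-10176) = 26646*(-1/10176) = -4441/1696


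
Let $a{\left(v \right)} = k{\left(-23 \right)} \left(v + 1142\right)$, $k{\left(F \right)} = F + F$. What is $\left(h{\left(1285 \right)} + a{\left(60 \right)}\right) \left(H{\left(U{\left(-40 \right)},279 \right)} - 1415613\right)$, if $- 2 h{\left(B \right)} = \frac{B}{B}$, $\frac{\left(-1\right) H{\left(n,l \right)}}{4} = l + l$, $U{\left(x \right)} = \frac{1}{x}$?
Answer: $\frac{156792389325}{2} \approx 7.8396 \cdot 10^{10}$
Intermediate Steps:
$H{\left(n,l \right)} = - 8 l$ ($H{\left(n,l \right)} = - 4 \left(l + l\right) = - 4 \cdot 2 l = - 8 l$)
$k{\left(F \right)} = 2 F$
$a{\left(v \right)} = -52532 - 46 v$ ($a{\left(v \right)} = 2 \left(-23\right) \left(v + 1142\right) = - 46 \left(1142 + v\right) = -52532 - 46 v$)
$h{\left(B \right)} = - \frac{1}{2}$ ($h{\left(B \right)} = - \frac{B \frac{1}{B}}{2} = \left(- \frac{1}{2}\right) 1 = - \frac{1}{2}$)
$\left(h{\left(1285 \right)} + a{\left(60 \right)}\right) \left(H{\left(U{\left(-40 \right)},279 \right)} - 1415613\right) = \left(- \frac{1}{2} - 55292\right) \left(\left(-8\right) 279 - 1415613\right) = \left(- \frac{1}{2} - 55292\right) \left(-2232 - 1415613\right) = \left(- \frac{1}{2} - 55292\right) \left(-1417845\right) = \left(- \frac{110585}{2}\right) \left(-1417845\right) = \frac{156792389325}{2}$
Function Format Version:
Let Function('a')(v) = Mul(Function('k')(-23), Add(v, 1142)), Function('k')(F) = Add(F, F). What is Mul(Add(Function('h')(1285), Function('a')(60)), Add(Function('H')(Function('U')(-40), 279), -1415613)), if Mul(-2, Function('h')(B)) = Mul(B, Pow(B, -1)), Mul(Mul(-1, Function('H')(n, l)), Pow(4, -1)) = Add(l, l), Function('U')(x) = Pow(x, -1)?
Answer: Rational(156792389325, 2) ≈ 7.8396e+10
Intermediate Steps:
Function('H')(n, l) = Mul(-8, l) (Function('H')(n, l) = Mul(-4, Add(l, l)) = Mul(-4, Mul(2, l)) = Mul(-8, l))
Function('k')(F) = Mul(2, F)
Function('a')(v) = Add(-52532, Mul(-46, v)) (Function('a')(v) = Mul(Mul(2, -23), Add(v, 1142)) = Mul(-46, Add(1142, v)) = Add(-52532, Mul(-46, v)))
Function('h')(B) = Rational(-1, 2) (Function('h')(B) = Mul(Rational(-1, 2), Mul(B, Pow(B, -1))) = Mul(Rational(-1, 2), 1) = Rational(-1, 2))
Mul(Add(Function('h')(1285), Function('a')(60)), Add(Function('H')(Function('U')(-40), 279), -1415613)) = Mul(Add(Rational(-1, 2), Add(-52532, Mul(-46, 60))), Add(Mul(-8, 279), -1415613)) = Mul(Add(Rational(-1, 2), Add(-52532, -2760)), Add(-2232, -1415613)) = Mul(Add(Rational(-1, 2), -55292), -1417845) = Mul(Rational(-110585, 2), -1417845) = Rational(156792389325, 2)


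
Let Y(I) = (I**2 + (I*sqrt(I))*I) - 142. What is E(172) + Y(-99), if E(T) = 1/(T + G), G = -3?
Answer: 1632372/169 + 29403*I*sqrt(11) ≈ 9659.0 + 97519.0*I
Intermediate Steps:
Y(I) = -142 + I**2 + I**(5/2) (Y(I) = (I**2 + I**(3/2)*I) - 142 = (I**2 + I**(5/2)) - 142 = -142 + I**2 + I**(5/2))
E(T) = 1/(-3 + T) (E(T) = 1/(T - 3) = 1/(-3 + T))
E(172) + Y(-99) = 1/(-3 + 172) + (-142 + (-99)**2 + (-99)**(5/2)) = 1/169 + (-142 + 9801 + 29403*I*sqrt(11)) = 1/169 + (9659 + 29403*I*sqrt(11)) = 1632372/169 + 29403*I*sqrt(11)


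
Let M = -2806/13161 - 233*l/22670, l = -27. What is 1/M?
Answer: 298359870/19183831 ≈ 15.553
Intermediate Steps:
M = 19183831/298359870 (M = -2806/13161 - 233*(-27)/22670 = -2806*1/13161 + 6291*(1/22670) = -2806/13161 + 6291/22670 = 19183831/298359870 ≈ 0.064298)
1/M = 1/(19183831/298359870) = 298359870/19183831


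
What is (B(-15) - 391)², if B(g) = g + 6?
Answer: 160000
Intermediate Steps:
B(g) = 6 + g
(B(-15) - 391)² = ((6 - 15) - 391)² = (-9 - 391)² = (-400)² = 160000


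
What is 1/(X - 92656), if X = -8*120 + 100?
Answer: -1/93516 ≈ -1.0693e-5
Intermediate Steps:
X = -860 (X = -960 + 100 = -860)
1/(X - 92656) = 1/(-860 - 92656) = 1/(-93516) = -1/93516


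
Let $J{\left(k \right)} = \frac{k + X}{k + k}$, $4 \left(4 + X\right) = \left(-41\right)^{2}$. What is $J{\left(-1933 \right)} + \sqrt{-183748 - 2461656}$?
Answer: $\frac{6067}{15464} + 2 i \sqrt{661351} \approx 0.39233 + 1626.5 i$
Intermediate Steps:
$X = \frac{1665}{4}$ ($X = -4 + \frac{\left(-41\right)^{2}}{4} = -4 + \frac{1}{4} \cdot 1681 = -4 + \frac{1681}{4} = \frac{1665}{4} \approx 416.25$)
$J{\left(k \right)} = \frac{\frac{1665}{4} + k}{2 k}$ ($J{\left(k \right)} = \frac{k + \frac{1665}{4}}{k + k} = \frac{\frac{1665}{4} + k}{2 k}$)
$J{\left(-1933 \right)} + \sqrt{-183748 - 2461656} = \frac{1665 + 4 \left(-1933\right)}{8 \left(-1933\right)} + \sqrt{-183748 - 2461656} = \frac{1}{8} \left(- \frac{1}{1933}\right) \left(1665 - 7732\right) + \sqrt{-2645404} = \frac{1}{8} \left(- \frac{1}{1933}\right) \left(-6067\right) + 2 i \sqrt{661351} = \frac{6067}{15464} + 2 i \sqrt{661351}$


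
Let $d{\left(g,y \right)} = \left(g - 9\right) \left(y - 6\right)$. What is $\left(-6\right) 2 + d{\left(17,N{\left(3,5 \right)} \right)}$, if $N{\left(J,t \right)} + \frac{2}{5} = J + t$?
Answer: $\frac{4}{5} \approx 0.8$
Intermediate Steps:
$N{\left(J,t \right)} = - \frac{2}{5} + J + t$ ($N{\left(J,t \right)} = - \frac{2}{5} + \left(J + t\right) = - \frac{2}{5} + J + t$)
$d{\left(g,y \right)} = \left(-9 + g\right) \left(-6 + y\right)$
$\left(-6\right) 2 + d{\left(17,N{\left(3,5 \right)} \right)} = \left(-6\right) 2 + \left(54 - 9 \left(- \frac{2}{5} + 3 + 5\right) - 102 + 17 \left(- \frac{2}{5} + 3 + 5\right)\right) = -12 + \left(54 - \frac{342}{5} - 102 + 17 \cdot \frac{38}{5}\right) = -12 + \left(54 - \frac{342}{5} - 102 + \frac{646}{5}\right) = -12 + \frac{64}{5} = \frac{4}{5}$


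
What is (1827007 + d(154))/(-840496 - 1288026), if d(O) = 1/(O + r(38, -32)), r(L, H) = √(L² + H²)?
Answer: -19410122445/22613417728 + √617/22613417728 ≈ -0.85835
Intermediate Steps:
r(L, H) = √(H² + L²)
d(O) = 1/(O + 2*√617) (d(O) = 1/(O + √((-32)² + 38²)) = 1/(O + √(1024 + 1444)) = 1/(O + √2468) = 1/(O + 2*√617))
(1827007 + d(154))/(-840496 - 1288026) = (1827007 + 1/(154 + 2*√617))/(-840496 - 1288026) = (1827007 + 1/(154 + 2*√617))/(-2128522) = (1827007 + 1/(154 + 2*√617))*(-1/2128522) = -1827007/2128522 - 1/(2128522*(154 + 2*√617))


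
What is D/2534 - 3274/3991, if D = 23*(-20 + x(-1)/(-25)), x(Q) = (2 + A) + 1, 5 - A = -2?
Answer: -25422233/25282985 ≈ -1.0055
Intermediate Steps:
A = 7 (A = 5 - 1*(-2) = 5 + 2 = 7)
x(Q) = 10 (x(Q) = (2 + 7) + 1 = 9 + 1 = 10)
D = -2346/5 (D = 23*(-20 + 10/(-25)) = 23*(-20 + 10*(-1/25)) = 23*(-20 - 2/5) = 23*(-102/5) = -2346/5 ≈ -469.20)
D/2534 - 3274/3991 = -2346/5/2534 - 3274/3991 = -2346/5*1/2534 - 3274*1/3991 = -1173/6335 - 3274/3991 = -25422233/25282985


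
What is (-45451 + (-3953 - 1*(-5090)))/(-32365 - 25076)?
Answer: 44314/57441 ≈ 0.77147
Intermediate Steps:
(-45451 + (-3953 - 1*(-5090)))/(-32365 - 25076) = (-45451 + (-3953 + 5090))/(-57441) = (-45451 + 1137)*(-1/57441) = -44314*(-1/57441) = 44314/57441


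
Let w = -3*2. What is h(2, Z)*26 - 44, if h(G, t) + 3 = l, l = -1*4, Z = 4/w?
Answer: -226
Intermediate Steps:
w = -6
Z = -2/3 (Z = 4/(-6) = 4*(-1/6) = -2/3 ≈ -0.66667)
l = -4
h(G, t) = -7 (h(G, t) = -3 - 4 = -7)
h(2, Z)*26 - 44 = -7*26 - 44 = -182 - 44 = -226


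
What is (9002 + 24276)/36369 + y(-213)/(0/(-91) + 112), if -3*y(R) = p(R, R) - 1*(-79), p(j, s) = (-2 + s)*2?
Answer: 7982309/4073328 ≈ 1.9597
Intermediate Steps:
p(j, s) = -4 + 2*s
y(R) = -25 - 2*R/3 (y(R) = -((-4 + 2*R) - 1*(-79))/3 = -((-4 + 2*R) + 79)/3 = -(75 + 2*R)/3 = -25 - 2*R/3)
(9002 + 24276)/36369 + y(-213)/(0/(-91) + 112) = (9002 + 24276)/36369 + (-25 - ⅔*(-213))/(0/(-91) + 112) = 33278*(1/36369) + (-25 + 142)/(0*(-1/91) + 112) = 33278/36369 + 117/(0 + 112) = 33278/36369 + 117/112 = 7982309/4073328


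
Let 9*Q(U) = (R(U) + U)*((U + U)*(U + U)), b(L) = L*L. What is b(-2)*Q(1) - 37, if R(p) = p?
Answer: -301/9 ≈ -33.444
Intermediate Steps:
b(L) = L²
Q(U) = 8*U³/9 (Q(U) = ((U + U)*((U + U)*(U + U)))/9 = ((2*U)*((2*U)*(2*U)))/9 = ((2*U)*(4*U²))/9 = (8*U³)/9 = 8*U³/9)
b(-2)*Q(1) - 37 = (-2)²*((8/9)*1³) - 37 = 4*((8/9)*1) - 37 = 4*(8/9) - 37 = 32/9 - 37 = -301/9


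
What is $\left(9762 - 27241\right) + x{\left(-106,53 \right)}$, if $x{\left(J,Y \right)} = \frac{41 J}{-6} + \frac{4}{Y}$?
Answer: $- \frac{2663980}{159} \approx -16755.0$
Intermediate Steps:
$x{\left(J,Y \right)} = \frac{4}{Y} - \frac{41 J}{6}$ ($x{\left(J,Y \right)} = 41 J \left(- \frac{1}{6}\right) + \frac{4}{Y} = - \frac{41 J}{6} + \frac{4}{Y} = \frac{4}{Y} - \frac{41 J}{6}$)
$\left(9762 - 27241\right) + x{\left(-106,53 \right)} = \left(9762 - 27241\right) + \left(\frac{4}{53} - - \frac{2173}{3}\right) = -17479 + \left(4 \cdot \frac{1}{53} + \frac{2173}{3}\right) = -17479 + \left(\frac{4}{53} + \frac{2173}{3}\right) = -17479 + \frac{115181}{159} = - \frac{2663980}{159}$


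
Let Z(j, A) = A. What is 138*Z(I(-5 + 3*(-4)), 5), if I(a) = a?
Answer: 690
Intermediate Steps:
138*Z(I(-5 + 3*(-4)), 5) = 138*5 = 690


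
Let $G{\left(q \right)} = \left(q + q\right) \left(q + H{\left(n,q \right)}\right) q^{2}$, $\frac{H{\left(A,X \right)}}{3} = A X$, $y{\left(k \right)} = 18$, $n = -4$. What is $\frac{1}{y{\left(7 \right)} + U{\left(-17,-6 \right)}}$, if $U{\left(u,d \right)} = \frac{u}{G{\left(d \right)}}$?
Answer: $\frac{28512}{513233} \approx 0.055554$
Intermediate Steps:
$H{\left(A,X \right)} = 3 A X$
$G{\left(q \right)} = - 22 q^{4}$ ($G{\left(q \right)} = \left(q + q\right) \left(q + 3 \left(-4\right) q\right) q^{2} = 2 q \left(q - 12 q\right) q^{2} = 2 q \left(- 11 q\right) q^{2} = - 22 q^{2} q^{2} = - 22 q^{4}$)
$U{\left(u,d \right)} = - \frac{u}{22 d^{4}}$ ($U{\left(u,d \right)} = \frac{u}{\left(-22\right) d^{4}} = u \left(- \frac{1}{22 d^{4}}\right) = - \frac{u}{22 d^{4}}$)
$\frac{1}{y{\left(7 \right)} + U{\left(-17,-6 \right)}} = \frac{1}{18 - - \frac{17}{22 \cdot 1296}} = \frac{1}{18 - \left(- \frac{17}{22}\right) \frac{1}{1296}} = \frac{1}{18 + \frac{17}{28512}} = \frac{1}{\frac{513233}{28512}} = \frac{28512}{513233}$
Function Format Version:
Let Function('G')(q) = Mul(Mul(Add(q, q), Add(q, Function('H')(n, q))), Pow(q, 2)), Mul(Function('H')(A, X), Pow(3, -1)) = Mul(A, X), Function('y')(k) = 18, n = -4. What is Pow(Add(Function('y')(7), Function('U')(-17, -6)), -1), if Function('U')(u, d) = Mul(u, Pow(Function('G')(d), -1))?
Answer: Rational(28512, 513233) ≈ 0.055554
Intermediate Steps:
Function('H')(A, X) = Mul(3, A, X) (Function('H')(A, X) = Mul(3, Mul(A, X)) = Mul(3, A, X))
Function('G')(q) = Mul(-22, Pow(q, 4)) (Function('G')(q) = Mul(Mul(Add(q, q), Add(q, Mul(3, -4, q))), Pow(q, 2)) = Mul(Mul(Mul(2, q), Add(q, Mul(-12, q))), Pow(q, 2)) = Mul(Mul(Mul(2, q), Mul(-11, q)), Pow(q, 2)) = Mul(Mul(-22, Pow(q, 2)), Pow(q, 2)) = Mul(-22, Pow(q, 4)))
Function('U')(u, d) = Mul(Rational(-1, 22), u, Pow(d, -4)) (Function('U')(u, d) = Mul(u, Pow(Mul(-22, Pow(d, 4)), -1)) = Mul(u, Mul(Rational(-1, 22), Pow(d, -4))) = Mul(Rational(-1, 22), u, Pow(d, -4)))
Pow(Add(Function('y')(7), Function('U')(-17, -6)), -1) = Pow(Add(18, Mul(Rational(-1, 22), -17, Pow(-6, -4))), -1) = Pow(Add(18, Mul(Rational(-1, 22), -17, Rational(1, 1296))), -1) = Pow(Add(18, Rational(17, 28512)), -1) = Pow(Rational(513233, 28512), -1) = Rational(28512, 513233)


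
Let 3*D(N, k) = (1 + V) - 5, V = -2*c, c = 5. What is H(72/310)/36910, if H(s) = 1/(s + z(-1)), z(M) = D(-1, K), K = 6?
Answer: -93/15221684 ≈ -6.1097e-6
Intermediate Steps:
V = -10 (V = -2*5 = -10)
D(N, k) = -14/3 (D(N, k) = ((1 - 10) - 5)/3 = (-9 - 5)/3 = (1/3)*(-14) = -14/3)
z(M) = -14/3
H(s) = 1/(-14/3 + s) (H(s) = 1/(s - 14/3) = 1/(-14/3 + s))
H(72/310)/36910 = (3/(-14 + 3*(72/310)))/36910 = (3/(-14 + 3*(72*(1/310))))*(1/36910) = (3/(-14 + 3*(36/155)))*(1/36910) = (3/(-14 + 108/155))*(1/36910) = (3/(-2062/155))*(1/36910) = (3*(-155/2062))*(1/36910) = -465/2062*1/36910 = -93/15221684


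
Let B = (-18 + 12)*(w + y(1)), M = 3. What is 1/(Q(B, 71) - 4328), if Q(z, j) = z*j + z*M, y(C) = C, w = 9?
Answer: -1/8768 ≈ -0.00011405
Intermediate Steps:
B = -60 (B = (-18 + 12)*(9 + 1) = -6*10 = -60)
Q(z, j) = 3*z + j*z (Q(z, j) = z*j + z*3 = j*z + 3*z = 3*z + j*z)
1/(Q(B, 71) - 4328) = 1/(-60*(3 + 71) - 4328) = 1/(-60*74 - 4328) = 1/(-4440 - 4328) = 1/(-8768) = -1/8768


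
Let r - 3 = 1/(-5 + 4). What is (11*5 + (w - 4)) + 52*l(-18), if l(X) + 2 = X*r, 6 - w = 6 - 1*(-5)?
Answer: -1930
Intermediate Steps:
w = -5 (w = 6 - (6 - 1*(-5)) = 6 - (6 + 5) = 6 - 1*11 = 6 - 11 = -5)
r = 2 (r = 3 + 1/(-5 + 4) = 3 + 1/(-1) = 3 - 1 = 2)
l(X) = -2 + 2*X (l(X) = -2 + X*2 = -2 + 2*X)
(11*5 + (w - 4)) + 52*l(-18) = (11*5 + (-5 - 4)) + 52*(-2 + 2*(-18)) = (55 - 9) + 52*(-2 - 36) = 46 + 52*(-38) = 46 - 1976 = -1930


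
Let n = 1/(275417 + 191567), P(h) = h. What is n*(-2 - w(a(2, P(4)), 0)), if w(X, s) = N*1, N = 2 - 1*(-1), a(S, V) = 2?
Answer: -5/466984 ≈ -1.0707e-5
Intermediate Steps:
N = 3 (N = 2 + 1 = 3)
w(X, s) = 3 (w(X, s) = 3*1 = 3)
n = 1/466984 ≈ 2.1414e-6
n*(-2 - w(a(2, P(4)), 0)) = (-2 - 1*3)/466984 = (-2 - 3)/466984 = (1/466984)*(-5) = -5/466984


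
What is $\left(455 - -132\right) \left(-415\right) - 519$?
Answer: $-244124$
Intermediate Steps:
$\left(455 - -132\right) \left(-415\right) - 519 = \left(455 + 132\right) \left(-415\right) - 519 = 587 \left(-415\right) - 519 = -243605 - 519 = -244124$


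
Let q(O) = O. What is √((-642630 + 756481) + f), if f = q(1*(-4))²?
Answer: √113867 ≈ 337.44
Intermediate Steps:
f = 16 (f = (1*(-4))² = (-4)² = 16)
√((-642630 + 756481) + f) = √((-642630 + 756481) + 16) = √(113851 + 16) = √113867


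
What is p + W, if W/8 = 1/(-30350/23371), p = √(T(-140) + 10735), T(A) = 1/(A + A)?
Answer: -93484/15175 + √210405930/140 ≈ 97.449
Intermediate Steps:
T(A) = 1/(2*A)
p = √210405930/140 (p = √((½)/(-140) + 10735) = √((½)*(-1/140) + 10735) = √(-1/280 + 10735) = √(3005799/280) = √210405930/140 ≈ 103.61)
W = -93484/15175 (W = 8/((-30350/23371)) = 8/((-30350*1/23371)) = 8/(-30350/23371) = 8*(-23371/30350) = -93484/15175 ≈ -6.1604)
p + W = √210405930/140 - 93484/15175 = -93484/15175 + √210405930/140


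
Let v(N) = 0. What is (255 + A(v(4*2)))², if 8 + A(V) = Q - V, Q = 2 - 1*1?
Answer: 61504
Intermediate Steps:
Q = 1 (Q = 2 - 1 = 1)
A(V) = -7 - V (A(V) = -8 + (1 - V) = -7 - V)
(255 + A(v(4*2)))² = (255 + (-7 - 1*0))² = (255 + (-7 + 0))² = (255 - 7)² = 248² = 61504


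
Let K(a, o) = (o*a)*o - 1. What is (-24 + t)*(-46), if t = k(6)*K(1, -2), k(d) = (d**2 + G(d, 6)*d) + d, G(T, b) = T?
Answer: -9660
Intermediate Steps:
k(d) = d + 2*d**2 (k(d) = (d**2 + d*d) + d = (d**2 + d**2) + d = 2*d**2 + d = d + 2*d**2)
K(a, o) = -1 + a*o**2 (K(a, o) = (a*o)*o - 1 = a*o**2 - 1 = -1 + a*o**2)
t = 234 (t = (6*(1 + 2*6))*(-1 + 1*(-2)**2) = (6*(1 + 12))*(-1 + 1*4) = (6*13)*(-1 + 4) = 78*3 = 234)
(-24 + t)*(-46) = (-24 + 234)*(-46) = 210*(-46) = -9660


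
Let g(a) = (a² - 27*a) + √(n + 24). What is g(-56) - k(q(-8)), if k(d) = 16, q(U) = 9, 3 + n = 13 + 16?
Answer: 4632 + 5*√2 ≈ 4639.1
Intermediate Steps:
n = 26 (n = -3 + (13 + 16) = -3 + 29 = 26)
g(a) = a² - 27*a + 5*√2 (g(a) = (a² - 27*a) + √(26 + 24) = (a² - 27*a) + √50 = (a² - 27*a) + 5*√2 = a² - 27*a + 5*√2)
g(-56) - k(q(-8)) = ((-56)² - 27*(-56) + 5*√2) - 1*16 = (3136 + 1512 + 5*√2) - 16 = (4648 + 5*√2) - 16 = 4632 + 5*√2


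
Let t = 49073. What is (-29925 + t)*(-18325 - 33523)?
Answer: -992785504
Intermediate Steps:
(-29925 + t)*(-18325 - 33523) = (-29925 + 49073)*(-18325 - 33523) = 19148*(-51848) = -992785504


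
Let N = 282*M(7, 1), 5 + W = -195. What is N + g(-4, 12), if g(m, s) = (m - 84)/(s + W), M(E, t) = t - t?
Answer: 22/47 ≈ 0.46809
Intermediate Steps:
W = -200 (W = -5 - 195 = -200)
M(E, t) = 0
g(m, s) = (-84 + m)/(-200 + s) (g(m, s) = (m - 84)/(s - 200) = (-84 + m)/(-200 + s))
N = 0 (N = 282*0 = 0)
N + g(-4, 12) = 0 + (-84 - 4)/(-200 + 12) = 0 - 88/(-188) = 0 - 1/188*(-88) = 0 + 22/47 = 22/47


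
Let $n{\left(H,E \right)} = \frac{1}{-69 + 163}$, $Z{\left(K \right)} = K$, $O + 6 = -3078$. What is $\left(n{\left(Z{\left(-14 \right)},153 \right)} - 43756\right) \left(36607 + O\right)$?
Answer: $- \frac{137882210949}{94} \approx -1.4668 \cdot 10^{9}$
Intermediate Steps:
$O = -3084$ ($O = -6 - 3078 = -3084$)
$n{\left(H,E \right)} = \frac{1}{94}$
$\left(n{\left(Z{\left(-14 \right)},153 \right)} - 43756\right) \left(36607 + O\right) = \left(\frac{1}{94} - 43756\right) \left(36607 - 3084\right) = \left(- \frac{4113063}{94}\right) 33523 = - \frac{137882210949}{94}$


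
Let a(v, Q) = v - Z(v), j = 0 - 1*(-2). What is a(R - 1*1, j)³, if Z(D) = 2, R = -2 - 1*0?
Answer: -125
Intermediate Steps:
R = -2 (R = -2 + 0 = -2)
j = 2 (j = 0 + 2 = 2)
a(v, Q) = -2 + v (a(v, Q) = v - 1*2 = v - 2 = -2 + v)
a(R - 1*1, j)³ = (-2 + (-2 - 1*1))³ = (-2 + (-2 - 1))³ = (-2 - 3)³ = (-5)³ = -125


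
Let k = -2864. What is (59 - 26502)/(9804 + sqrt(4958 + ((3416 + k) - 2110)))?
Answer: -64811793/24028754 + 132215*sqrt(34)/48057508 ≈ -2.6812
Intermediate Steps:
(59 - 26502)/(9804 + sqrt(4958 + ((3416 + k) - 2110))) = (59 - 26502)/(9804 + sqrt(4958 + ((3416 - 2864) - 2110))) = -26443/(9804 + sqrt(4958 + (552 - 2110))) = -26443/(9804 + sqrt(4958 - 1558)) = -26443/(9804 + sqrt(3400)) = -26443/(9804 + 10*sqrt(34))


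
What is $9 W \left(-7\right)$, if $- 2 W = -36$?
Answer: $-1134$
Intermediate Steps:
$W = 18$ ($W = \left(- \frac{1}{2}\right) \left(-36\right) = 18$)
$9 W \left(-7\right) = 9 \cdot 18 \left(-7\right) = 162 \left(-7\right) = -1134$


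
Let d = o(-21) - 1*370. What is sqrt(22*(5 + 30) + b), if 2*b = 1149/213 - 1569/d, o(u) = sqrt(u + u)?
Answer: sqrt(142)*sqrt((40708909 - 109723*I*sqrt(42))/(370 - I*sqrt(42)))/142 ≈ 27.836 + 0.00066689*I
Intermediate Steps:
o(u) = sqrt(2)*sqrt(u) (o(u) = sqrt(2*u) = sqrt(2)*sqrt(u))
d = -370 + I*sqrt(42) (d = sqrt(2)*sqrt(-21) - 1*370 = sqrt(2)*(I*sqrt(21)) - 370 = I*sqrt(42) - 370 = -370 + I*sqrt(42) ≈ -370.0 + 6.4807*I)
b = 383/142 - 1569/(2*(-370 + I*sqrt(42))) (b = (1149/213 - 1569/(-370 + I*sqrt(42)))/2 = (1149*(1/213) - 1569/(-370 + I*sqrt(42)))/2 = (383/71 - 1569/(-370 + I*sqrt(42)))/2 = 383/142 - 1569/(2*(-370 + I*sqrt(42))) ≈ 4.8168 + 0.037126*I)
sqrt(22*(5 + 30) + b) = sqrt(22*(5 + 30) + (23416604/4861441 + 1569*I*sqrt(42)/273884)) = sqrt(22*35 + (23416604/4861441 + 1569*I*sqrt(42)/273884)) = sqrt(770 + (23416604/4861441 + 1569*I*sqrt(42)/273884)) = sqrt(3766726174/4861441 + 1569*I*sqrt(42)/273884)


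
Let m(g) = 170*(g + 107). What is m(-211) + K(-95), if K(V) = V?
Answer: -17775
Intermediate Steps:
m(g) = 18190 + 170*g (m(g) = 170*(107 + g) = 18190 + 170*g)
m(-211) + K(-95) = (18190 + 170*(-211)) - 95 = (18190 - 35870) - 95 = -17680 - 95 = -17775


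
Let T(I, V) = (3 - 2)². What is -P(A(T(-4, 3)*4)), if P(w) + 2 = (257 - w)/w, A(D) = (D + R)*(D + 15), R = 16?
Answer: 883/380 ≈ 2.3237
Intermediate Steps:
T(I, V) = 1 (T(I, V) = 1² = 1)
A(D) = (15 + D)*(16 + D) (A(D) = (D + 16)*(D + 15) = (16 + D)*(15 + D) = (15 + D)*(16 + D))
P(w) = -2 + (257 - w)/w
-P(A(T(-4, 3)*4)) = -(-3 + 257/(240 + (1*4)² + 31*(1*4))) = -(-3 + 257/(240 + 4² + 31*4)) = -(-3 + 257/(240 + 16 + 124)) = -(-3 + 257/380) = -1*(-883/380) = 883/380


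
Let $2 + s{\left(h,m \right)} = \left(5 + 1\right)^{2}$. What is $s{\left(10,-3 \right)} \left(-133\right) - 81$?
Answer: $-4603$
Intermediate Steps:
$s{\left(h,m \right)} = 34$ ($s{\left(h,m \right)} = -2 + \left(5 + 1\right)^{2} = -2 + 6^{2} = -2 + 36 = 34$)
$s{\left(10,-3 \right)} \left(-133\right) - 81 = 34 \left(-133\right) - 81 = -4522 - 81 = -4603$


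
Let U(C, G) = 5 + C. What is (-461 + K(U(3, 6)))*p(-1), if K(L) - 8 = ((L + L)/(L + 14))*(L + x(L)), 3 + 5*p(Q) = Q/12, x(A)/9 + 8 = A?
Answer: 182003/660 ≈ 275.76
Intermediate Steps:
x(A) = -72 + 9*A
p(Q) = -⅗ + Q/60 (p(Q) = -⅗ + (Q/12)/5 = -⅗ + Q/60)
K(L) = 8 + 2*L*(-72 + 10*L)/(14 + L) (K(L) = 8 + ((L + L)/(L + 14))*(L + (-72 + 9*L)) = 8 + ((2*L)/(14 + L))*(-72 + 10*L) = 8 + (2*L/(14 + L))*(-72 + 10*L) = 8 + 2*L*(-72 + 10*L)/(14 + L))
(-461 + K(U(3, 6)))*p(-1) = (-461 + 4*(28 - 34*(5 + 3) + 5*(5 + 3)²)/(14 + (5 + 3)))*(-⅗ + (1/60)*(-1)) = (-461 + 4*(28 - 34*8 + 5*8²)/(14 + 8))*(-⅗ - 1/60) = (-461 + 4*(28 - 272 + 5*64)/22)*(-37/60) = (-461 + 4*(1/22)*(28 - 272 + 320))*(-37/60) = (-461 + 4*(1/22)*76)*(-37/60) = (-461 + 152/11)*(-37/60) = -4919/11*(-37/60) = 182003/660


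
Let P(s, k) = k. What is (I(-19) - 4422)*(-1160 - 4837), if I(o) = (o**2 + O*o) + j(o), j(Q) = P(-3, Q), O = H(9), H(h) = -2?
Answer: 24239874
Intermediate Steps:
O = -2
j(Q) = Q
I(o) = o**2 - o (I(o) = (o**2 - 2*o) + o = o**2 - o)
(I(-19) - 4422)*(-1160 - 4837) = (-19*(-1 - 19) - 4422)*(-1160 - 4837) = (-19*(-20) - 4422)*(-5997) = (380 - 4422)*(-5997) = -4042*(-5997) = 24239874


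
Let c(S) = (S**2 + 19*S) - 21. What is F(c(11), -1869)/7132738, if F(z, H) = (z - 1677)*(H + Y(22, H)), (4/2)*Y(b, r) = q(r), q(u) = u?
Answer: 1917594/3566369 ≈ 0.53769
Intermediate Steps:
Y(b, r) = r/2
c(S) = -21 + S**2 + 19*S
F(z, H) = 3*H*(-1677 + z)/2 (F(z, H) = (z - 1677)*(H + H/2) = (-1677 + z)*(3*H/2) = 3*H*(-1677 + z)/2)
F(c(11), -1869)/7132738 = ((3/2)*(-1869)*(-1677 + (-21 + 11**2 + 19*11)))/7132738 = ((3/2)*(-1869)*(-1677 + (-21 + 121 + 209)))*(1/7132738) = ((3/2)*(-1869)*(-1677 + 309))*(1/7132738) = ((3/2)*(-1869)*(-1368))*(1/7132738) = 3835188*(1/7132738) = 1917594/3566369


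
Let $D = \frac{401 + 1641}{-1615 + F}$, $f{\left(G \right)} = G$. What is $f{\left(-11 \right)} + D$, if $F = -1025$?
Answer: $- \frac{15541}{1320} \approx -11.773$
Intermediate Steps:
$D = - \frac{1021}{1320}$ ($D = \frac{401 + 1641}{-1615 - 1025} = \frac{2042}{-2640} = 2042 \left(- \frac{1}{2640}\right) = - \frac{1021}{1320} \approx -0.77349$)
$f{\left(-11 \right)} + D = -11 - \frac{1021}{1320} = - \frac{15541}{1320}$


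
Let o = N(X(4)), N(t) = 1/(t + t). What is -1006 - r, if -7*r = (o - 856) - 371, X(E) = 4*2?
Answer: -132303/112 ≈ -1181.3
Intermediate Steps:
X(E) = 8
N(t) = 1/(2*t)
o = 1/16 (o = (½)/8 = (½)*(⅛) = 1/16 ≈ 0.062500)
r = 19631/112 (r = -((1/16 - 856) - 371)/7 = -(-13695/16 - 371)/7 = -⅐*(-19631/16) = 19631/112 ≈ 175.28)
-1006 - r = -1006 - 1*19631/112 = -1006 - 19631/112 = -132303/112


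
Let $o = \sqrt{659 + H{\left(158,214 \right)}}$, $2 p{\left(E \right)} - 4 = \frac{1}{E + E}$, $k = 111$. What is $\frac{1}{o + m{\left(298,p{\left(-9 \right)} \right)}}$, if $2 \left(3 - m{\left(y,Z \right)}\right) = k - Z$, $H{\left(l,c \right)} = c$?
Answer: $- \frac{267048}{9231049} - \frac{15552 \sqrt{97}}{9231049} \approx -0.045522$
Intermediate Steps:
$p{\left(E \right)} = 2 + \frac{1}{4 E}$ ($p{\left(E \right)} = 2 + \frac{1}{2 \left(E + E\right)} = 2 + \frac{1}{2 \cdot 2 E} = 2 + \frac{\frac{1}{2} \frac{1}{E}}{2} = 2 + \frac{1}{4 E}$)
$m{\left(y,Z \right)} = - \frac{105}{2} + \frac{Z}{2}$ ($m{\left(y,Z \right)} = 3 - \frac{111 - Z}{2} = 3 + \left(- \frac{111}{2} + \frac{Z}{2}\right) = - \frac{105}{2} + \frac{Z}{2}$)
$o = 3 \sqrt{97}$ ($o = \sqrt{659 + 214} = \sqrt{873} = 3 \sqrt{97} \approx 29.547$)
$\frac{1}{o + m{\left(298,p{\left(-9 \right)} \right)}} = \frac{1}{3 \sqrt{97} - \left(\frac{105}{2} - \frac{2 + \frac{1}{4 \left(-9\right)}}{2}\right)} = \frac{1}{3 \sqrt{97} - \left(\frac{105}{2} - \frac{2 + \frac{1}{4} \left(- \frac{1}{9}\right)}{2}\right)} = \frac{1}{3 \sqrt{97} - \left(\frac{105}{2} - \frac{2 - \frac{1}{36}}{2}\right)} = \frac{1}{3 \sqrt{97} + \left(- \frac{105}{2} + \frac{1}{2} \cdot \frac{71}{36}\right)} = \frac{1}{3 \sqrt{97} + \left(- \frac{105}{2} + \frac{71}{72}\right)} = \frac{1}{3 \sqrt{97} - \frac{3709}{72}} = \frac{1}{- \frac{3709}{72} + 3 \sqrt{97}}$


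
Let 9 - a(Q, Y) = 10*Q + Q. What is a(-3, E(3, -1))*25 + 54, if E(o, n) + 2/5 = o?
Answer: 1104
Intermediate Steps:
E(o, n) = -⅖ + o
a(Q, Y) = 9 - 11*Q (a(Q, Y) = 9 - (10*Q + Q) = 9 - 11*Q)
a(-3, E(3, -1))*25 + 54 = (9 - 11*(-3))*25 + 54 = (9 + 33)*25 + 54 = 42*25 + 54 = 1050 + 54 = 1104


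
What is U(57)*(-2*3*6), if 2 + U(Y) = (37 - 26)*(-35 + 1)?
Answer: 13536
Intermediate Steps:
U(Y) = -376 (U(Y) = -2 + (37 - 26)*(-35 + 1) = -2 + 11*(-34) = -2 - 374 = -376)
U(57)*(-2*3*6) = -376*(-2*3)*6 = -(-2256)*6 = -376*(-36) = 13536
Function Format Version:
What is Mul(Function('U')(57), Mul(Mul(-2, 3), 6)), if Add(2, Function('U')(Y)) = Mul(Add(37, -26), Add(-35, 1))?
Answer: 13536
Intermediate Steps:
Function('U')(Y) = -376 (Function('U')(Y) = Add(-2, Mul(Add(37, -26), Add(-35, 1))) = Add(-2, Mul(11, -34)) = Add(-2, -374) = -376)
Mul(Function('U')(57), Mul(Mul(-2, 3), 6)) = Mul(-376, Mul(Mul(-2, 3), 6)) = Mul(-376, Mul(-6, 6)) = Mul(-376, -36) = 13536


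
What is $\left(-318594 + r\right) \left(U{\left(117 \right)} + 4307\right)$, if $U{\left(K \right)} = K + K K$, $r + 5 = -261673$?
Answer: $-10510466736$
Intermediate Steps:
$r = -261678$ ($r = -5 - 261673 = -261678$)
$U{\left(K \right)} = K + K^{2}$
$\left(-318594 + r\right) \left(U{\left(117 \right)} + 4307\right) = \left(-318594 - 261678\right) \left(117 \left(1 + 117\right) + 4307\right) = - 580272 \left(117 \cdot 118 + 4307\right) = - 580272 \left(13806 + 4307\right) = \left(-580272\right) 18113 = -10510466736$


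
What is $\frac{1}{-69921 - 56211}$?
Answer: $- \frac{1}{126132} \approx -7.9282 \cdot 10^{-6}$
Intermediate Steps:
$\frac{1}{-69921 - 56211} = \frac{1}{-126132} = - \frac{1}{126132}$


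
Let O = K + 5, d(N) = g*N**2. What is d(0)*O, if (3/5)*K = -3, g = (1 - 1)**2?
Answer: 0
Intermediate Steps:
g = 0 (g = 0**2 = 0)
K = -5 (K = (5/3)*(-3) = -5)
d(N) = 0 (d(N) = 0*N**2 = 0)
O = 0 (O = -5 + 5 = 0)
d(0)*O = 0*0 = 0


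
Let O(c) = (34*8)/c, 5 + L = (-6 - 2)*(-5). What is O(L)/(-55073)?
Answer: -272/1927555 ≈ -0.00014111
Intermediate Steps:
L = 35 (L = -5 + (-6 - 2)*(-5) = -5 - 8*(-5) = -5 + 40 = 35)
O(c) = 272/c
O(L)/(-55073) = (272/35)/(-55073) = (272*(1/35))*(-1/55073) = (272/35)*(-1/55073) = -272/1927555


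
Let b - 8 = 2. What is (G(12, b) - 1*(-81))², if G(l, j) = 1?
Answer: 6724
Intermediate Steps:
b = 10 (b = 8 + 2 = 10)
(G(12, b) - 1*(-81))² = (1 - 1*(-81))² = (1 + 81)² = 82² = 6724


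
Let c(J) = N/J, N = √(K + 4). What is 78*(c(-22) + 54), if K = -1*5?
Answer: 4212 - 39*I/11 ≈ 4212.0 - 3.5455*I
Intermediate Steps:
K = -5
N = I (N = √(-5 + 4) = √(-1) = I ≈ 1.0*I)
c(J) = I/J
78*(c(-22) + 54) = 78*(I/(-22) + 54) = 78*(I*(-1/22) + 54) = 78*(-I/22 + 54) = 78*(54 - I/22) = 4212 - 39*I/11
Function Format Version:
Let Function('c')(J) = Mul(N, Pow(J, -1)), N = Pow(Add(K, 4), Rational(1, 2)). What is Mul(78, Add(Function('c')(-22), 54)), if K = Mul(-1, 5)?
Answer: Add(4212, Mul(Rational(-39, 11), I)) ≈ Add(4212.0, Mul(-3.5455, I))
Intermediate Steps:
K = -5
N = I (N = Pow(Add(-5, 4), Rational(1, 2)) = Pow(-1, Rational(1, 2)) = I ≈ Mul(1.0000, I))
Function('c')(J) = Mul(I, Pow(J, -1))
Mul(78, Add(Function('c')(-22), 54)) = Mul(78, Add(Mul(I, Pow(-22, -1)), 54)) = Mul(78, Add(Mul(I, Rational(-1, 22)), 54)) = Mul(78, Add(Mul(Rational(-1, 22), I), 54)) = Mul(78, Add(54, Mul(Rational(-1, 22), I))) = Add(4212, Mul(Rational(-39, 11), I))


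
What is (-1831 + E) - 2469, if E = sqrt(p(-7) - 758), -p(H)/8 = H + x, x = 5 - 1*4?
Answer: -4300 + I*sqrt(710) ≈ -4300.0 + 26.646*I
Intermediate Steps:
x = 1 (x = 5 - 4 = 1)
p(H) = -8 - 8*H (p(H) = -8*(H + 1) = -8*(1 + H) = -8 - 8*H)
E = I*sqrt(710) (E = sqrt((-8 - 8*(-7)) - 758) = sqrt((-8 + 56) - 758) = sqrt(48 - 758) = sqrt(-710) = I*sqrt(710) ≈ 26.646*I)
(-1831 + E) - 2469 = (-1831 + I*sqrt(710)) - 2469 = -4300 + I*sqrt(710)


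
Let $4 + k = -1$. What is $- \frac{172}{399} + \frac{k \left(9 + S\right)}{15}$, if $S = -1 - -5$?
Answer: $- \frac{1901}{399} \approx -4.7644$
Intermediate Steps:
$S = 4$ ($S = -1 + 5 = 4$)
$k = -5$ ($k = -4 - 1 = -5$)
$- \frac{172}{399} + \frac{k \left(9 + S\right)}{15} = - \frac{172}{399} + \frac{\left(-5\right) \left(9 + 4\right)}{15} = \left(-172\right) \frac{1}{399} + \left(-5\right) 13 \cdot \frac{1}{15} = - \frac{172}{399} - \frac{13}{3} = - \frac{1901}{399}$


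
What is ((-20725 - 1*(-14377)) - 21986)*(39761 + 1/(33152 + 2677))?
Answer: -40364527714580/35829 ≈ -1.1266e+9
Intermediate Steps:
((-20725 - 1*(-14377)) - 21986)*(39761 + 1/(33152 + 2677)) = ((-20725 + 14377) - 21986)*(39761 + 1/35829) = (-6348 - 21986)*(39761 + 1/35829) = -28334*1424596870/35829 = -40364527714580/35829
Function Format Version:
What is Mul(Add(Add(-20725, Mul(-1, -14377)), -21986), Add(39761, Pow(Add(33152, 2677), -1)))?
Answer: Rational(-40364527714580, 35829) ≈ -1.1266e+9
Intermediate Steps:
Mul(Add(Add(-20725, Mul(-1, -14377)), -21986), Add(39761, Pow(Add(33152, 2677), -1))) = Mul(Add(Add(-20725, 14377), -21986), Add(39761, Pow(35829, -1))) = Mul(Add(-6348, -21986), Add(39761, Rational(1, 35829))) = Mul(-28334, Rational(1424596870, 35829)) = Rational(-40364527714580, 35829)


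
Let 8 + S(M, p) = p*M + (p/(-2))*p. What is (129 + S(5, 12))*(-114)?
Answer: -12426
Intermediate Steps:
S(M, p) = -8 - p²/2 + M*p (S(M, p) = -8 + (p*M + (p/(-2))*p) = -8 + (M*p + (p*(-½))*p) = -8 + (M*p + (-p/2)*p) = -8 + (M*p - p²/2) = -8 + (-p²/2 + M*p) = -8 - p²/2 + M*p)
(129 + S(5, 12))*(-114) = (129 + (-8 - ½*12² + 5*12))*(-114) = (129 + (-8 - ½*144 + 60))*(-114) = (129 + (-8 - 72 + 60))*(-114) = (129 - 20)*(-114) = 109*(-114) = -12426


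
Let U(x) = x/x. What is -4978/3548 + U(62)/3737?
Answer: -9299619/6629438 ≈ -1.4028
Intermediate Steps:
U(x) = 1
-4978/3548 + U(62)/3737 = -4978/3548 + 1/3737 = -4978*1/3548 + 1*(1/3737) = -2489/1774 + 1/3737 = -9299619/6629438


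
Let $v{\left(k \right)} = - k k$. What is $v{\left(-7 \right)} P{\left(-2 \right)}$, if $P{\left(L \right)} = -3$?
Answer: $147$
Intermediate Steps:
$v{\left(k \right)} = - k^{2}$
$v{\left(-7 \right)} P{\left(-2 \right)} = - \left(-7\right)^{2} \left(-3\right) = \left(-1\right) 49 \left(-3\right) = \left(-49\right) \left(-3\right) = 147$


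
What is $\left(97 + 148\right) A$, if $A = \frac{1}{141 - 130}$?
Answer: $\frac{245}{11} \approx 22.273$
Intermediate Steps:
$A = \frac{1}{11} \approx 0.090909$
$\left(97 + 148\right) A = \left(97 + 148\right) \frac{1}{11} = 245 \cdot \frac{1}{11} = \frac{245}{11}$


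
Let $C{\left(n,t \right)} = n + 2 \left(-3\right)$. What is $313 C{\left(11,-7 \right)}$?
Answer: $1565$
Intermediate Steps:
$C{\left(n,t \right)} = -6 + n$ ($C{\left(n,t \right)} = n - 6 = -6 + n$)
$313 C{\left(11,-7 \right)} = 313 \left(-6 + 11\right) = 313 \cdot 5 = 1565$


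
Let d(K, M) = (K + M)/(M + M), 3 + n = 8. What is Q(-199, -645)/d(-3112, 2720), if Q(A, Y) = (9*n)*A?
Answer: 6089400/49 ≈ 1.2427e+5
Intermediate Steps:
n = 5 (n = -3 + 8 = 5)
Q(A, Y) = 45*A (Q(A, Y) = (9*5)*A = 45*A)
d(K, M) = (K + M)/(2*M) (d(K, M) = (K + M)/((2*M)) = (K + M)*(1/(2*M)) = (K + M)/(2*M))
Q(-199, -645)/d(-3112, 2720) = (45*(-199))/(((½)*(-3112 + 2720)/2720)) = -8955/((½)*(1/2720)*(-392)) = -8955/(-49/680) = -8955*(-680/49) = 6089400/49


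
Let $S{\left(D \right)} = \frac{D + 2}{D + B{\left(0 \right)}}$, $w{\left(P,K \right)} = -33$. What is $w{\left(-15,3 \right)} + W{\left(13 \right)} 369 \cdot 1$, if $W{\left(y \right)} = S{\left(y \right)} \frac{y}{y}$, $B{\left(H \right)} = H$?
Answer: $\frac{5106}{13} \approx 392.77$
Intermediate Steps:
$S{\left(D \right)} = \frac{2 + D}{D}$ ($S{\left(D \right)} = \frac{D + 2}{D + 0} = \frac{2 + D}{D}$)
$W{\left(y \right)} = \frac{2 + y}{y}$ ($W{\left(y \right)} = \frac{2 + y}{y} \frac{y}{y} = \frac{2 + y}{y} 1 = \frac{2 + y}{y}$)
$w{\left(-15,3 \right)} + W{\left(13 \right)} 369 \cdot 1 = -33 + \frac{2 + 13}{13} \cdot 369 \cdot 1 = -33 + \frac{1}{13} \cdot 15 \cdot 369 = -33 + \frac{15}{13} \cdot 369 = -33 + \frac{5535}{13} = \frac{5106}{13}$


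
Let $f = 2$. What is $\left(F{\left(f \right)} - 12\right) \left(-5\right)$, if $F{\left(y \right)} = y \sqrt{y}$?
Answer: $60 - 10 \sqrt{2} \approx 45.858$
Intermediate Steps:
$F{\left(y \right)} = y^{\frac{3}{2}}$
$\left(F{\left(f \right)} - 12\right) \left(-5\right) = \left(2^{\frac{3}{2}} - 12\right) \left(-5\right) = \left(2 \sqrt{2} - 12\right) \left(-5\right) = \left(-12 + 2 \sqrt{2}\right) \left(-5\right) = 60 - 10 \sqrt{2}$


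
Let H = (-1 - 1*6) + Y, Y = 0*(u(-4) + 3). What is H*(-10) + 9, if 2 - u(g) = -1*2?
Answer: 79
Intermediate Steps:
u(g) = 4 (u(g) = 2 - (-1)*2 = 2 - 1*(-2) = 2 + 2 = 4)
Y = 0 (Y = 0*(4 + 3) = 0*7 = 0)
H = -7 (H = (-1 - 1*6) + 0 = (-1 - 6) + 0 = -7 + 0 = -7)
H*(-10) + 9 = -7*(-10) + 9 = 70 + 9 = 79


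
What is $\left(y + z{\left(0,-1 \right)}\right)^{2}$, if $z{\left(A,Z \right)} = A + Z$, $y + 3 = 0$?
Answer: $16$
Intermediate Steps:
$y = -3$ ($y = -3 + 0 = -3$)
$\left(y + z{\left(0,-1 \right)}\right)^{2} = \left(-3 + \left(0 - 1\right)\right)^{2} = \left(-3 - 1\right)^{2} = \left(-4\right)^{2} = 16$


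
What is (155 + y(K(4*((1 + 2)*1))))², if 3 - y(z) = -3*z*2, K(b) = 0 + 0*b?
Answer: 24964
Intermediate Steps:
K(b) = 0 (K(b) = 0 + 0 = 0)
y(z) = 3 + 6*z (y(z) = 3 - (-3*z)*2 = 3 - (-6)*z = 3 + 6*z)
(155 + y(K(4*((1 + 2)*1))))² = (155 + (3 + 6*0))² = (155 + (3 + 0))² = (155 + 3)² = 158² = 24964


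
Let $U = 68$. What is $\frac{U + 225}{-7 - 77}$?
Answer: $- \frac{293}{84} \approx -3.4881$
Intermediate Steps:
$\frac{U + 225}{-7 - 77} = \frac{68 + 225}{-7 - 77} = \frac{293}{-84} = 293 \left(- \frac{1}{84}\right) = - \frac{293}{84}$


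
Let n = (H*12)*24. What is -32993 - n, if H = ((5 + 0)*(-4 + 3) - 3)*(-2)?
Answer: -37601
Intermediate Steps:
H = 16 (H = (5*(-1) - 3)*(-2) = (-5 - 3)*(-2) = -8*(-2) = 16)
n = 4608 (n = (16*12)*24 = 192*24 = 4608)
-32993 - n = -32993 - 1*4608 = -32993 - 4608 = -37601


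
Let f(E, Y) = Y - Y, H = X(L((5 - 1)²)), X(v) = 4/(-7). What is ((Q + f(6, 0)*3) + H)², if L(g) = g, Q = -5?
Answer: 1521/49 ≈ 31.041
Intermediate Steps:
X(v) = -4/7 (X(v) = 4*(-⅐) = -4/7)
H = -4/7 ≈ -0.57143
f(E, Y) = 0
((Q + f(6, 0)*3) + H)² = ((-5 + 0*3) - 4/7)² = ((-5 + 0) - 4/7)² = (-5 - 4/7)² = (-39/7)² = 1521/49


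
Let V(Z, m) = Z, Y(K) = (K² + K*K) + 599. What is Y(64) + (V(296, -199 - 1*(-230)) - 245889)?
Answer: -236802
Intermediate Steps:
Y(K) = 599 + 2*K² (Y(K) = (K² + K²) + 599 = 2*K² + 599 = 599 + 2*K²)
Y(64) + (V(296, -199 - 1*(-230)) - 245889) = (599 + 2*64²) + (296 - 245889) = (599 + 2*4096) - 245593 = (599 + 8192) - 245593 = 8791 - 245593 = -236802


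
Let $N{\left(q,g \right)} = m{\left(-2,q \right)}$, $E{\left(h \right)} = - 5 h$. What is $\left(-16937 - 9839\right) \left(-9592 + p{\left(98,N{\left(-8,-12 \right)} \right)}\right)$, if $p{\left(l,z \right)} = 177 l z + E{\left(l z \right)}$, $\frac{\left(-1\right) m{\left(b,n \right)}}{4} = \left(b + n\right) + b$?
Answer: $-21407304896$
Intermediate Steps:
$m{\left(b,n \right)} = - 8 b - 4 n$ ($m{\left(b,n \right)} = - 4 \left(\left(b + n\right) + b\right) = - 4 \left(n + 2 b\right) = - 8 b - 4 n$)
$N{\left(q,g \right)} = 16 - 4 q$ ($N{\left(q,g \right)} = \left(-8\right) \left(-2\right) - 4 q = 16 - 4 q$)
$p{\left(l,z \right)} = 172 l z$ ($p{\left(l,z \right)} = 177 l z - 5 l z = 172 l z$)
$\left(-16937 - 9839\right) \left(-9592 + p{\left(98,N{\left(-8,-12 \right)} \right)}\right) = \left(-16937 - 9839\right) \left(-9592 + 172 \cdot 98 \left(16 - -32\right)\right) = - 26776 \left(-9592 + 172 \cdot 98 \left(16 + 32\right)\right) = - 26776 \left(-9592 + 172 \cdot 98 \cdot 48\right) = - 26776 \left(-9592 + 809088\right) = \left(-26776\right) 799496 = -21407304896$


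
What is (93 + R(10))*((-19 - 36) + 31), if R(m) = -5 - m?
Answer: -1872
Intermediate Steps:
(93 + R(10))*((-19 - 36) + 31) = (93 + (-5 - 1*10))*((-19 - 36) + 31) = (93 + (-5 - 10))*(-55 + 31) = (93 - 15)*(-24) = 78*(-24) = -1872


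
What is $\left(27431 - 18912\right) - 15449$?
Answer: $-6930$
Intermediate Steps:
$\left(27431 - 18912\right) - 15449 = 8519 - 15449 = -6930$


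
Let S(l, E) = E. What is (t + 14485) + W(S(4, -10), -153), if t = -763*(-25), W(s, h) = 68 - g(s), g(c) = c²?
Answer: 33528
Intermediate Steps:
W(s, h) = 68 - s²
t = 19075
(t + 14485) + W(S(4, -10), -153) = (19075 + 14485) + (68 - 1*(-10)²) = 33560 + (68 - 1*100) = 33560 + (68 - 100) = 33560 - 32 = 33528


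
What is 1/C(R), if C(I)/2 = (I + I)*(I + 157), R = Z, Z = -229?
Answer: 1/65952 ≈ 1.5163e-5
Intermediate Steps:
R = -229
C(I) = 4*I*(157 + I) (C(I) = 2*((I + I)*(I + 157)) = 2*((2*I)*(157 + I)) = 2*(2*I*(157 + I)) = 4*I*(157 + I))
1/C(R) = 1/(4*(-229)*(157 - 229)) = 1/(4*(-229)*(-72)) = 1/65952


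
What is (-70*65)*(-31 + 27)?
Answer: 18200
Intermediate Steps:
(-70*65)*(-31 + 27) = -4550*(-4) = 18200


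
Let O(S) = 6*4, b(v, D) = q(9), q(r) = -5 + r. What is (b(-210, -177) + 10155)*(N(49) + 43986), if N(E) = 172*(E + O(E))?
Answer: 574410178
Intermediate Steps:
b(v, D) = 4 (b(v, D) = -5 + 9 = 4)
O(S) = 24
N(E) = 4128 + 172*E (N(E) = 172*(E + 24) = 172*(24 + E) = 4128 + 172*E)
(b(-210, -177) + 10155)*(N(49) + 43986) = (4 + 10155)*((4128 + 172*49) + 43986) = 10159*((4128 + 8428) + 43986) = 10159*(12556 + 43986) = 10159*56542 = 574410178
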